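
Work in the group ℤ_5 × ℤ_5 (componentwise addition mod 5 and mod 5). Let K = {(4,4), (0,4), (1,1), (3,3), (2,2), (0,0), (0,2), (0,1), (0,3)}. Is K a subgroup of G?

No

|K| = 9 does not divide |G| = 25, so by Lagrange K is not a subgroup.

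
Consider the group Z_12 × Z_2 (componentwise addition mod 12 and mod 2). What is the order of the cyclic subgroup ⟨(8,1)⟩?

6

The order of (8,1) in Z_12 × Z_2 is lcm(ord(8) in Z_12, ord(1) in Z_2).
ord(8) = 3 and ord(1) = 2, so |⟨(8,1)⟩| = lcm(3, 2) = 6.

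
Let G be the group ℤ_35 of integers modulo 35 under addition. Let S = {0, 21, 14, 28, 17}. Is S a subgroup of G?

No

17 ∈ S but its inverse 18 ∉ S, so S is not a subgroup.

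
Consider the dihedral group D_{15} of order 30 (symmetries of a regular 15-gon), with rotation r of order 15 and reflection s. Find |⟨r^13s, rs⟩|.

10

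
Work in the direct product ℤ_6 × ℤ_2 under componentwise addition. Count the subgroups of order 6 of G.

3

|G| = 12 and 6 | 12, so subgroups of order 6 are possible by Lagrange.
The subgroups of order 6 are: {(0,0), (0,1), (2,0), (2,1), (4,0), (4,1)}; {(0,0), (1,0), (2,0), (3,0), (4,0), (5,0)}; {(0,0), (1,1), (2,0), (3,1), (4,0), (5,1)}.
So G has 3 subgroups of order 6.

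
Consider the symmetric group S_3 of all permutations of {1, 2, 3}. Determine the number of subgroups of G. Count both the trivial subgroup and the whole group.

6

|G| = 6, so by Lagrange every subgroup order divides 6. Divisors: 1, 2, 3, 6.
Subgroups by order — order 1: 1; order 2: 3; order 3: 1; order 6: 1.
Total: 1 + 3 + 1 + 1 = 6.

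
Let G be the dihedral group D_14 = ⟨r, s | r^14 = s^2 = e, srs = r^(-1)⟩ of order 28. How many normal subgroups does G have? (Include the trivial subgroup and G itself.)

G has 28 subgroups. Checking conjugation-invariance by order — order 1: 1/1 normal; order 2: 1/15 normal; order 4: 0/7 normal; order 7: 1/1 normal; order 14: 3/3 normal; order 28: 1/1 normal.
Total normal subgroups: 7.

7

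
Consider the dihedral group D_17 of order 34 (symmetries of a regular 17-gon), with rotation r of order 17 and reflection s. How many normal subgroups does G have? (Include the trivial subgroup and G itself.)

3

G has 20 subgroups. Checking conjugation-invariance by order — order 1: 1/1 normal; order 2: 0/17 normal; order 17: 1/1 normal; order 34: 1/1 normal.
Total normal subgroups: 3.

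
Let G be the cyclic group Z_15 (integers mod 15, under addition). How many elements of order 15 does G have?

8

In a cyclic group of order 15, the number of elements of order d (for d | 15) is φ(d).
φ(15) = 8.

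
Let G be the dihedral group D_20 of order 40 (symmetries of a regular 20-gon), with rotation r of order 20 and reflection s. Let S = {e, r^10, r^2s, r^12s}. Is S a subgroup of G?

Yes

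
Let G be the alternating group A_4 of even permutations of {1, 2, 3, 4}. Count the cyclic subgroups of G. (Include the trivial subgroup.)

8

Group the elements of G by the cyclic subgroup they generate; each cyclic subgroup of order d accounts for φ(d) elements.
Cyclic subgroups by order — order 1: 1; order 2: 3; order 3: 4.
Total: 8.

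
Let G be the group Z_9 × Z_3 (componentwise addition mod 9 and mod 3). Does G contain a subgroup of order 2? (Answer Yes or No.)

No

2 does not divide |G| = 27, so by Lagrange no subgroup of order 2 exists.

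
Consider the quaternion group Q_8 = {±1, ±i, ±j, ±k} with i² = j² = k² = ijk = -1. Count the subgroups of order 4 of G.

3

|G| = 8 and 4 | 8, so subgroups of order 4 are possible by Lagrange.
The subgroups of order 4 are: {1, -1, i, -i}; {1, -1, j, -j}; {1, -1, k, -k}.
So G has 3 subgroups of order 4.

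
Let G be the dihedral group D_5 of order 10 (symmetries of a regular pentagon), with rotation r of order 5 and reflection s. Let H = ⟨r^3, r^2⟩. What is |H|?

5

|⟨r^3⟩| = 5 and |⟨r^2⟩| = 5, so |H| is a multiple of lcm(5, 5) = 5 and divides |G| = 10.
Closing under the operation: H = {e, r, r^2, r^3, r^4}, so |H| = 5.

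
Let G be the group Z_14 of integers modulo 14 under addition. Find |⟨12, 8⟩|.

7

|⟨12⟩| = 7 and |⟨8⟩| = 7, so |H| is a multiple of lcm(7, 7) = 7 and divides |G| = 14.
Closing under the operation: H = {0, 2, 4, 6, 8, 10, 12}, so |H| = 7.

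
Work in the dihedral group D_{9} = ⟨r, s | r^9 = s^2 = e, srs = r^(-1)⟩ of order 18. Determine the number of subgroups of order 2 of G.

|G| = 18 and 2 | 18, so subgroups of order 2 are possible by Lagrange.
The subgroups of order 2 are: {e, r^2s}; {e, r^3s}; {e, r^4s}; {e, r^5s}; … (9 in all).
So G has 9 subgroups of order 2.

9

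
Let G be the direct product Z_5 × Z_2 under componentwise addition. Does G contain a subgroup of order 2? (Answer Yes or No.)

Yes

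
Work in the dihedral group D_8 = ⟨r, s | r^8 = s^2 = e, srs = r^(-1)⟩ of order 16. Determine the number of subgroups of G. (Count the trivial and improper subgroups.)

19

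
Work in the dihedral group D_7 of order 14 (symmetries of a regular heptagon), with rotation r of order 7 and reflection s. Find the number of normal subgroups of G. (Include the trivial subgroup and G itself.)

G has 10 subgroups. Checking conjugation-invariance by order — order 1: 1/1 normal; order 2: 0/7 normal; order 7: 1/1 normal; order 14: 1/1 normal.
Total normal subgroups: 3.

3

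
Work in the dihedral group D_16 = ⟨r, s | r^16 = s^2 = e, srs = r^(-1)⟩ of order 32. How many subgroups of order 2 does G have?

17

|G| = 32 and 2 | 32, so subgroups of order 2 are possible by Lagrange.
The subgroups of order 2 are: {e, r^10s}; {e, r^11s}; {e, r^12s}; {e, r^13s}; … (17 in all).
So G has 17 subgroups of order 2.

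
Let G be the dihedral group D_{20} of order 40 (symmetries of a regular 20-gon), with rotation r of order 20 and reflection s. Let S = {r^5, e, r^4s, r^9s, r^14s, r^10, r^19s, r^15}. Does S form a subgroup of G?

|S| = 8 divides |G| = 40, consistent with Lagrange.
S contains the identity, every element's inverse is in S, and S is closed under ·: it is a subgroup.

Yes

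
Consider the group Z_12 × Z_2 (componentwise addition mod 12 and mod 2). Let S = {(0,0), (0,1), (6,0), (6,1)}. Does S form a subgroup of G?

Yes

|S| = 4 divides |G| = 24, consistent with Lagrange.
S contains the identity, every element's inverse is in S, and S is closed under +: it is a subgroup.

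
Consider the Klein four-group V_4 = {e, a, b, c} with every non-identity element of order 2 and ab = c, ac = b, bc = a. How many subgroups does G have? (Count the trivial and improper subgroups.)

5

|G| = 4, so by Lagrange every subgroup order divides 4. Divisors: 1, 2, 4.
Subgroups by order — order 1: 1; order 2: 3; order 4: 1.
Total: 1 + 3 + 1 = 5.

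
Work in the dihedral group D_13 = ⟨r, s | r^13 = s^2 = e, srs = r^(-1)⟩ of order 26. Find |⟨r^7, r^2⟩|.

13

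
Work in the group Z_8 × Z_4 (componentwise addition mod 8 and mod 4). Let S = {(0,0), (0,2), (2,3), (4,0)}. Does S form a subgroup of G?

No

(2,3) ∈ S but its inverse (6,1) ∉ S, so S is not a subgroup.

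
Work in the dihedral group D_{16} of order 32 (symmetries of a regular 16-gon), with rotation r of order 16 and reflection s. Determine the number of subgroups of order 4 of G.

|G| = 32 and 4 | 32, so subgroups of order 4 are possible by Lagrange.
The subgroups of order 4 are: {e, r^8, r^2s, r^10s}; {e, r^8, r^3s, r^11s}; {e, r^4, r^8, r^12}; {e, r^8, r^4s, r^12s}; … (9 in all).
So G has 9 subgroups of order 4.

9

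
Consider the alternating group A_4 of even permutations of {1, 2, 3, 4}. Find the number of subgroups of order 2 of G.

|G| = 12 and 2 | 12, so subgroups of order 2 are possible by Lagrange.
The subgroups of order 2 are: {e, (1 2)(3 4)}; {e, (1 3)(2 4)}; {e, (1 4)(2 3)}.
So G has 3 subgroups of order 2.

3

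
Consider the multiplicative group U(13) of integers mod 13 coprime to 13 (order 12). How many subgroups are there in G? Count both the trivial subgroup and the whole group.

|G| = 12, so by Lagrange every subgroup order divides 12. Divisors: 1, 2, 3, 4, 6, 12.
Subgroups by order — order 1: 1; order 2: 1; order 3: 1; order 4: 1; order 6: 1; order 12: 1.
Total: 1 + 1 + 1 + 1 + 1 + 1 = 6.

6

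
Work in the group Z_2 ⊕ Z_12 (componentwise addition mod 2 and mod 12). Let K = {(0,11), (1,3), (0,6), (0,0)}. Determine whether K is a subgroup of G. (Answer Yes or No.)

(1,3) ∈ K but its inverse (1,9) ∉ K, so K is not a subgroup.

No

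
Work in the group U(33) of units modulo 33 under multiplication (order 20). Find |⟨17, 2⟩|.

10

|⟨17⟩| = 10 and |⟨2⟩| = 10, so |H| is a multiple of lcm(10, 10) = 10 and divides |G| = 20.
Closing under the operation: H = {1, 2, 4, 8, 16, 17, 25, 29, 31, 32}, so |H| = 10.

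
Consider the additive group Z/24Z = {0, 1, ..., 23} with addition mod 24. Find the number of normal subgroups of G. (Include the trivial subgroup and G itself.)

8

G is abelian, so every subgroup is normal.
G has 8 subgroups in total, hence 8 normal subgroups.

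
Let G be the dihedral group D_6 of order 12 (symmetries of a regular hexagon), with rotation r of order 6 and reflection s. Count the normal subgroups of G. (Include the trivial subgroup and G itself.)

G has 16 subgroups. Checking conjugation-invariance by order — order 1: 1/1 normal; order 2: 1/7 normal; order 3: 1/1 normal; order 4: 0/3 normal; order 6: 3/3 normal; order 12: 1/1 normal.
Total normal subgroups: 7.

7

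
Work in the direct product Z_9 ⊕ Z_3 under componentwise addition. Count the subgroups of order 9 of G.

|G| = 27 and 9 | 27, so subgroups of order 9 are possible by Lagrange.
The subgroups of order 9 are: {(0,0), (0,1), (0,2), (3,0), (3,1), (3,2), (6,0), (6,1), (6,2)}; {(0,0), (1,0), (2,0), (3,0), (4,0), (5,0), (6,0), (7,0), (8,0)}; {(0,0), (1,1), (2,2), (3,0), (4,1), (5,2), (6,0), (7,1), (8,2)}; {(0,0), (1,2), (2,1), (3,0), (4,2), (5,1), (6,0), (7,2), (8,1)}.
So G has 4 subgroups of order 9.

4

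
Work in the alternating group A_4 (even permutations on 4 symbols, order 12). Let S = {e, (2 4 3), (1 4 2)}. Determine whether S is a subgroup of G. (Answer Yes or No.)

(2 4 3) ∈ S but its inverse (2 3 4) ∉ S, so S is not a subgroup.

No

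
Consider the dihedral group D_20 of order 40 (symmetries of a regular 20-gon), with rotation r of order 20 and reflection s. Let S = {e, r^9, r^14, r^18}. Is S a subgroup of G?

r^9 ∈ S but its inverse r^11 ∉ S, so S is not a subgroup.

No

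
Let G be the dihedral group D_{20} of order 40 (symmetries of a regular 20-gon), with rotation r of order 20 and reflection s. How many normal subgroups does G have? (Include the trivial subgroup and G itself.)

9

G has 48 subgroups. Checking conjugation-invariance by order — order 1: 1/1 normal; order 2: 1/21 normal; order 4: 1/11 normal; order 5: 1/1 normal; order 8: 0/5 normal; order 10: 1/5 normal; order 20: 3/3 normal; order 40: 1/1 normal.
Total normal subgroups: 9.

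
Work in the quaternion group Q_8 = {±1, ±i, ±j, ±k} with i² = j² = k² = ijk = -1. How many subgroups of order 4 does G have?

|G| = 8 and 4 | 8, so subgroups of order 4 are possible by Lagrange.
The subgroups of order 4 are: {1, -1, i, -i}; {1, -1, j, -j}; {1, -1, k, -k}.
So G has 3 subgroups of order 4.

3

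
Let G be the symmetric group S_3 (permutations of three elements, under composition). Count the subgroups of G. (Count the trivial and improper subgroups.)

|G| = 6, so by Lagrange every subgroup order divides 6. Divisors: 1, 2, 3, 6.
Subgroups by order — order 1: 1; order 2: 3; order 3: 1; order 6: 1.
Total: 1 + 3 + 1 + 1 = 6.

6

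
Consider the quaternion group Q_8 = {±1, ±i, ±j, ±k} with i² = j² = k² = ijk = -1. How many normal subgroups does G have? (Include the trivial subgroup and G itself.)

G has 6 subgroups. Checking conjugation-invariance by order — order 1: 1/1 normal; order 2: 1/1 normal; order 4: 3/3 normal; order 8: 1/1 normal.
Total normal subgroups: 6.

6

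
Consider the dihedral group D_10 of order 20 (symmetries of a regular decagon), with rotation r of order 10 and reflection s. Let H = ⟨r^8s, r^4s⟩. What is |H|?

10

|⟨r^8s⟩| = 2 and |⟨r^4s⟩| = 2, so |H| is a multiple of lcm(2, 2) = 2 and divides |G| = 20.
Closing under the operation: H = {e, r^2, r^4, r^6, r^8, s, r^2s, r^4s, r^6s, r^8s}, so |H| = 10.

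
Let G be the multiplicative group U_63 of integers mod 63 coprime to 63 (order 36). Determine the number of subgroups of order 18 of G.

3

|G| = 36 and 18 | 36, so subgroups of order 18 are possible by Lagrange.
The subgroups of order 18 are: {1, 4, 10, 13, 16, 19, 22, 25, 31, 34, 37, 40, 43, 46, 52, 55, 58, 61}; {1, 2, 4, 8, 11, 16, 22, 23, 25, 29, 32, 37, 43, 44, 46, 50, 53, 58}; {1, 4, 5, 16, 17, 20, 22, 25, 26, 37, 38, 41, 43, 46, 47, 58, 59, 62}.
So G has 3 subgroups of order 18.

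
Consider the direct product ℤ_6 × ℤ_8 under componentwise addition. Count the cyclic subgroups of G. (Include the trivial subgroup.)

16

Each element a generates a cyclic subgroup ⟨a⟩; distinct elements may generate the same one (a cyclic group of order d has φ(d) generators).
Cyclic subgroups by order — order 1: 1; order 2: 3; order 3: 1; order 4: 2; order 6: 3; order 8: 2; order 12: 2; order 24: 2.
Total: 16.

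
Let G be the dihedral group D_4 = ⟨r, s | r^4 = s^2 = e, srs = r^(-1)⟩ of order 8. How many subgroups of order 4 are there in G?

3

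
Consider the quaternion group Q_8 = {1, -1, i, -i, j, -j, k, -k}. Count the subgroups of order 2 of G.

1

|G| = 8 and 2 | 8, so subgroups of order 2 are possible by Lagrange.
The subgroups of order 2 are: {1, -1}.
So G has 1 subgroup of order 2.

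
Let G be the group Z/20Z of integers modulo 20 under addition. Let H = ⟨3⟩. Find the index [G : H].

|⟨3⟩| = 20 and |G| = 20.
By Lagrange, [G : H] = |G|/|H| = 20/20 = 1.

1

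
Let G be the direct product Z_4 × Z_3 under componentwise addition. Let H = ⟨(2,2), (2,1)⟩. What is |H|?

|⟨(2,2)⟩| = 6 and |⟨(2,1)⟩| = 6, so |H| is a multiple of lcm(6, 6) = 6 and divides |G| = 12.
Closing under the operation: H = {(0,0), (0,1), (0,2), (2,0), (2,1), (2,2)}, so |H| = 6.

6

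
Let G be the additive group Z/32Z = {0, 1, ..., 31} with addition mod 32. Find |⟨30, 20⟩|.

|⟨30⟩| = 16 and |⟨20⟩| = 8, so |H| is a multiple of lcm(16, 8) = 16 and divides |G| = 32.
Closing under the operation: H = {0, 2, 4, 6, 8, 10, 12, 14, 16, 18, 20, 22, 24, 26, 28, 30}, so |H| = 16.

16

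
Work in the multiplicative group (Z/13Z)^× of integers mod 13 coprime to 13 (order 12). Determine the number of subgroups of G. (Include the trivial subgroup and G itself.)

6

|G| = 12, so by Lagrange every subgroup order divides 12. Divisors: 1, 2, 3, 4, 6, 12.
Subgroups by order — order 1: 1; order 2: 1; order 3: 1; order 4: 1; order 6: 1; order 12: 1.
Total: 1 + 1 + 1 + 1 + 1 + 1 = 6.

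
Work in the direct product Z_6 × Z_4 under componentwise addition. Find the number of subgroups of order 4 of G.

3

|G| = 24 and 4 | 24, so subgroups of order 4 are possible by Lagrange.
The subgroups of order 4 are: {(0,0), (0,1), (0,2), (0,3)}; {(0,0), (0,2), (3,0), (3,2)}; {(0,0), (0,2), (3,1), (3,3)}.
So G has 3 subgroups of order 4.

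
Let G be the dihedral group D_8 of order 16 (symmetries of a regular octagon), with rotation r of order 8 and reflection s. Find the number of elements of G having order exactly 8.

4

The elements of order 8 are: r, r^3, r^5, r^7.
That's 4.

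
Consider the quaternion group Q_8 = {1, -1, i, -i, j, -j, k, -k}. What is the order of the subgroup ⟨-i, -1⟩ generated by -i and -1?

4

|⟨-i⟩| = 4 and |⟨-1⟩| = 2, so |H| is a multiple of lcm(4, 2) = 4 and divides |G| = 8.
Closing under the operation: H = {1, -1, i, -i}, so |H| = 4.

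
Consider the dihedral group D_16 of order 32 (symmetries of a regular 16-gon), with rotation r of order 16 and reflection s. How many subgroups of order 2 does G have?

17

|G| = 32 and 2 | 32, so subgroups of order 2 are possible by Lagrange.
The subgroups of order 2 are: {e, r^10s}; {e, r^11s}; {e, r^12s}; {e, r^13s}; … (17 in all).
So G has 17 subgroups of order 2.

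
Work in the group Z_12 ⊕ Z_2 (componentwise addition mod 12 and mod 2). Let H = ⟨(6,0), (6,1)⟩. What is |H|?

4

|⟨(6,0)⟩| = 2 and |⟨(6,1)⟩| = 2, so |H| is a multiple of lcm(2, 2) = 2 and divides |G| = 24.
Closing under the operation: H = {(0,0), (0,1), (6,0), (6,1)}, so |H| = 4.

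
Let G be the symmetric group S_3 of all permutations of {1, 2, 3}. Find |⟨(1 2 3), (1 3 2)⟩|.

3

|⟨(1 2 3)⟩| = 3 and |⟨(1 3 2)⟩| = 3, so |H| is a multiple of lcm(3, 3) = 3 and divides |G| = 6.
Closing under the operation: H = {e, (1 2 3), (1 3 2)}, so |H| = 3.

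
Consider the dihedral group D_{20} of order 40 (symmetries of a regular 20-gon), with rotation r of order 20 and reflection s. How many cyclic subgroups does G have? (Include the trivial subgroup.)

26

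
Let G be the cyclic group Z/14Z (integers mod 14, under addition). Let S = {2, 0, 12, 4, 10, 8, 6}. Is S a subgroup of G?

|S| = 7 divides |G| = 14, consistent with Lagrange.
S contains the identity, every element's inverse is in S, and S is closed under +: it is a subgroup.
In fact S = ⟨2⟩.

Yes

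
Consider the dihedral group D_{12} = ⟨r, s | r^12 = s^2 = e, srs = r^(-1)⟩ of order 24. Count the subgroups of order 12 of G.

|G| = 24 and 12 | 24, so subgroups of order 12 are possible by Lagrange.
The subgroups of order 12 are: {e, r, r^2, r^3, r^4, r^5, r^6, r^7, r^8, r^9, r^10, r^11}; {e, r^2, r^4, r^6, r^8, r^10, s, r^2s, r^4s, r^6s, r^8s, r^10s}; {e, r^2, r^4, r^6, r^8, r^10, rs, r^3s, r^5s, r^7s, r^9s, r^11s}.
So G has 3 subgroups of order 12.

3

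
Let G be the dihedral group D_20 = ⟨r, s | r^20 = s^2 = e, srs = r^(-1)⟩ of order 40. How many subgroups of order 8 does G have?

|G| = 40 and 8 | 40, so subgroups of order 8 are possible by Lagrange.
The subgroups of order 8 are: {e, r^5, r^10, r^15, s, r^5s, r^10s, r^15s}; {e, r^5, r^10, r^15, rs, r^6s, r^11s, r^16s}; {e, r^5, r^10, r^15, r^2s, r^7s, r^12s, r^17s}; {e, r^5, r^10, r^15, r^3s, r^8s, r^13s, r^18s}; … (5 in all).
So G has 5 subgroups of order 8.

5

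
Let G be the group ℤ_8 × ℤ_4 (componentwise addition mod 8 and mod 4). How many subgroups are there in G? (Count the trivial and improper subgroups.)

22

|G| = 32, so by Lagrange every subgroup order divides 32. Divisors: 1, 2, 4, 8, 16, 32.
Subgroups by order — order 1: 1; order 2: 3; order 4: 7; order 8: 7; order 16: 3; order 32: 1.
Total: 1 + 3 + 7 + 7 + 3 + 1 = 22.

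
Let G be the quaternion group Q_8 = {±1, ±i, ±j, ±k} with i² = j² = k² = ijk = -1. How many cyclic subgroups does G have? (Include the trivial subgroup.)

A cyclic subgroup of order d is generated by each of its φ(d) elements of order d, so the cyclic subgroups of order d number (#elements of order d)/φ(d).
Cyclic subgroups by order — order 1: 1; order 2: 1; order 4: 3.
Total: 5.

5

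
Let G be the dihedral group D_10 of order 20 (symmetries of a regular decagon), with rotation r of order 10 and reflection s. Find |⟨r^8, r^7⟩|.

|⟨r^8⟩| = 5 and |⟨r^7⟩| = 10, so |H| is a multiple of lcm(5, 10) = 10 and divides |G| = 20.
Closing under the operation: H = {e, r, r^2, r^3, r^4, r^5, r^6, r^7, r^8, r^9}, so |H| = 10.

10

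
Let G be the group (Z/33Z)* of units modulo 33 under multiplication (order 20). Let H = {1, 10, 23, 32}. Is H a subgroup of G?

|H| = 4 divides |G| = 20, consistent with Lagrange.
H contains the identity, every element's inverse is in H, and H is closed under ·: it is a subgroup.

Yes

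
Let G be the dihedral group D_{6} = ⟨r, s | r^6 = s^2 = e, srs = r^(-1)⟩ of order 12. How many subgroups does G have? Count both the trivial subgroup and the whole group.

16

|G| = 12, so by Lagrange every subgroup order divides 12. Divisors: 1, 2, 3, 4, 6, 12.
Subgroups by order — order 1: 1; order 2: 7; order 3: 1; order 4: 3; order 6: 3; order 12: 1.
Total: 1 + 7 + 1 + 3 + 3 + 1 = 16.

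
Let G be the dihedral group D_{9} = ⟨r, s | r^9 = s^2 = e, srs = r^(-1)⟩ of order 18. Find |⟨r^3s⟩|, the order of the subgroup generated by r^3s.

2

Computing powers of r^3s: the smallest k with (r^3s)^k = e is k = 2.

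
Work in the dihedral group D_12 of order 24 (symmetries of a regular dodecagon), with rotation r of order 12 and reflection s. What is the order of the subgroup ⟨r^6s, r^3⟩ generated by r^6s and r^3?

8

|⟨r^6s⟩| = 2 and |⟨r^3⟩| = 4, so |H| is a multiple of lcm(2, 4) = 4 and divides |G| = 24.
Closing under the operation: H = {e, r^3, r^6, r^9, s, r^3s, r^6s, r^9s}, so |H| = 8.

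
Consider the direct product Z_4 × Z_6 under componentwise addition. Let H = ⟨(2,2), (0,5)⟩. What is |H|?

12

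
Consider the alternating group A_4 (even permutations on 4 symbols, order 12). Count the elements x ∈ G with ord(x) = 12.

No element of G has order 12 (even though 12 | 12).

0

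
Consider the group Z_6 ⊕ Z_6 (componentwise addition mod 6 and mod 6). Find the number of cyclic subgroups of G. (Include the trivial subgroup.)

20

Each element a generates a cyclic subgroup ⟨a⟩; distinct elements may generate the same one (a cyclic group of order d has φ(d) generators).
Cyclic subgroups by order — order 1: 1; order 2: 3; order 3: 4; order 6: 12.
Total: 20.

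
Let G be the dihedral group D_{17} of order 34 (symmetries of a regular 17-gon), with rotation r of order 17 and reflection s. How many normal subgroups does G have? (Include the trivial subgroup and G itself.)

G has 20 subgroups. Checking conjugation-invariance by order — order 1: 1/1 normal; order 2: 0/17 normal; order 17: 1/1 normal; order 34: 1/1 normal.
Total normal subgroups: 3.

3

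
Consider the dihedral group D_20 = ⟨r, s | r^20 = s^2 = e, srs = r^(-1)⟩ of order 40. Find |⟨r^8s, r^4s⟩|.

|⟨r^8s⟩| = 2 and |⟨r^4s⟩| = 2, so |H| is a multiple of lcm(2, 2) = 2 and divides |G| = 40.
Closing under the operation: H = {e, r^4, r^8, r^12, r^16, s, r^4s, r^8s, r^12s, r^16s}, so |H| = 10.

10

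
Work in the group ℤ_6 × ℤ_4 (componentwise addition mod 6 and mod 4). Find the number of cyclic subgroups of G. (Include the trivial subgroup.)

Each element a generates a cyclic subgroup ⟨a⟩; distinct elements may generate the same one (a cyclic group of order d has φ(d) generators).
Cyclic subgroups by order — order 1: 1; order 2: 3; order 3: 1; order 4: 2; order 6: 3; order 12: 2.
Total: 12.

12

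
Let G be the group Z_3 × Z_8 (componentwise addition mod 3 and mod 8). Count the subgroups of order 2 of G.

1

|G| = 24 and 2 | 24, so subgroups of order 2 are possible by Lagrange.
The subgroups of order 2 are: {(0,0), (0,4)}.
So G has 1 subgroup of order 2.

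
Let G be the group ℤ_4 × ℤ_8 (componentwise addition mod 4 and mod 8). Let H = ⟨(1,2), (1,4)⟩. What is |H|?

16

|⟨(1,2)⟩| = 4 and |⟨(1,4)⟩| = 4, so |H| is a multiple of lcm(4, 4) = 4 and divides |G| = 32.
Closing under the operation: H = {(0,0), (0,2), (0,4), (0,6), (1,0), (1,2), (1,4), (1,6), (2,0), (2,2), (2,4), (2,6), (3,0), (3,2), (3,4), (3,6)}, so |H| = 16.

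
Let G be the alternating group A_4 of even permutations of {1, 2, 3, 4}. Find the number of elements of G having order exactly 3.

The elements of order 3 are: (2 3 4), (2 4 3), (1 2 3), (1 2 4), (1 3 2), (1 3 4), (1 4 2), (1 4 3).
That's 8.

8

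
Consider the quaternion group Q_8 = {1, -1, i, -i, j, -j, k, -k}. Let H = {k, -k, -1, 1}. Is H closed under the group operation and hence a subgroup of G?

Yes

|H| = 4 divides |G| = 8, consistent with Lagrange.
H contains the identity, every element's inverse is in H, and H is closed under ·: it is a subgroup.
In fact H = ⟨-k⟩.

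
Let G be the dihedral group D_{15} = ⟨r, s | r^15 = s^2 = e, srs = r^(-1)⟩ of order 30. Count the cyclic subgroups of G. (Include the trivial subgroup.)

A cyclic subgroup of order d is generated by each of its φ(d) elements of order d, so the cyclic subgroups of order d number (#elements of order d)/φ(d).
Cyclic subgroups by order — order 1: 1; order 2: 15; order 3: 1; order 5: 1; order 15: 1.
Total: 19.

19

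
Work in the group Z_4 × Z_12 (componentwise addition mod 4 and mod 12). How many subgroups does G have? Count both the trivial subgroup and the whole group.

|G| = 48, so by Lagrange every subgroup order divides 48. Divisors: 1, 2, 3, 4, 6, 8, 12, 16, 24, 48.
Subgroups by order — order 1: 1; order 2: 3; order 3: 1; order 4: 7; order 6: 3; order 8: 3; order 12: 7; order 16: 1; order 24: 3; order 48: 1.
Total: 1 + 3 + 1 + 7 + 3 + 3 + 7 + 1 + 3 + 1 = 30.

30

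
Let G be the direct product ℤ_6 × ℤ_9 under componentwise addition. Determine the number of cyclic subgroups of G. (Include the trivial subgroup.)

16

Each element a generates a cyclic subgroup ⟨a⟩; distinct elements may generate the same one (a cyclic group of order d has φ(d) generators).
Cyclic subgroups by order — order 1: 1; order 2: 1; order 3: 4; order 6: 4; order 9: 3; order 18: 3.
Total: 16.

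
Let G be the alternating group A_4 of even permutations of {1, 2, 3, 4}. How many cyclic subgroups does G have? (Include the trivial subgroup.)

8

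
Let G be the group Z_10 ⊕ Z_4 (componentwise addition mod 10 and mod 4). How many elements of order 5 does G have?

4

An element (a,b) has order lcm(ord(a), ord(b)); count pairs with lcm equal to 5.
Enumerating gives 4 such elements.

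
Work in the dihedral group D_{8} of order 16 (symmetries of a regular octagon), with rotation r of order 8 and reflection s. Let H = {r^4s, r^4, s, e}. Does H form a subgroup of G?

Yes

|H| = 4 divides |G| = 16, consistent with Lagrange.
H contains the identity, every element's inverse is in H, and H is closed under ·: it is a subgroup.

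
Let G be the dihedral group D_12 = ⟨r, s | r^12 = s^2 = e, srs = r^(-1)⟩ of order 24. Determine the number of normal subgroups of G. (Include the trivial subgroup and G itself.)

G has 34 subgroups. Checking conjugation-invariance by order — order 1: 1/1 normal; order 2: 1/13 normal; order 3: 1/1 normal; order 4: 1/7 normal; order 6: 1/5 normal; order 8: 0/3 normal; order 12: 3/3 normal; order 24: 1/1 normal.
Total normal subgroups: 9.

9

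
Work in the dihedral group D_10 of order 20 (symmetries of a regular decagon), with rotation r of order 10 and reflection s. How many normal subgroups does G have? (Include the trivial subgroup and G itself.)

G has 22 subgroups. Checking conjugation-invariance by order — order 1: 1/1 normal; order 2: 1/11 normal; order 4: 0/5 normal; order 5: 1/1 normal; order 10: 3/3 normal; order 20: 1/1 normal.
Total normal subgroups: 7.

7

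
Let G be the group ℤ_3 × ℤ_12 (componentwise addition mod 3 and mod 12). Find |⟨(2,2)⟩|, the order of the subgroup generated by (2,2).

The order of (2,2) in Z_3 × Z_12 is lcm(ord(2) in Z_3, ord(2) in Z_12).
ord(2) = 3 and ord(2) = 6, so |⟨(2,2)⟩| = lcm(3, 6) = 6.

6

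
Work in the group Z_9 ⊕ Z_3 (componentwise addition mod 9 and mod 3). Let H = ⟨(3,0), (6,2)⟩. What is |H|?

9

|⟨(3,0)⟩| = 3 and |⟨(6,2)⟩| = 3, so |H| is a multiple of lcm(3, 3) = 3 and divides |G| = 27.
Closing under the operation: H = {(0,0), (0,1), (0,2), (3,0), (3,1), (3,2), (6,0), (6,1), (6,2)}, so |H| = 9.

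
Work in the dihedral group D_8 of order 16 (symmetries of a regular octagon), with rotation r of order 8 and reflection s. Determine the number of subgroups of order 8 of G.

3

|G| = 16 and 8 | 16, so subgroups of order 8 are possible by Lagrange.
The subgroups of order 8 are: {e, r, r^2, r^3, r^4, r^5, r^6, r^7}; {e, r^2, r^4, r^6, s, r^2s, r^4s, r^6s}; {e, r^2, r^4, r^6, rs, r^3s, r^5s, r^7s}.
So G has 3 subgroups of order 8.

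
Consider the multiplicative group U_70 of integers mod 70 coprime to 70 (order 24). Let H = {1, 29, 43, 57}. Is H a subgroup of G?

Yes

|H| = 4 divides |G| = 24, consistent with Lagrange.
H contains the identity, every element's inverse is in H, and H is closed under ·: it is a subgroup.
In fact H = ⟨43⟩.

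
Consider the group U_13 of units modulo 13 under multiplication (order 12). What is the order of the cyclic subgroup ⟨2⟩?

Compute successive powers of 2 mod 13: 2, 4, 8, 3, 6, 12, 11, 9, …; 2^12 ≡ 1 (mod 13).
So |⟨2⟩| = 12.

12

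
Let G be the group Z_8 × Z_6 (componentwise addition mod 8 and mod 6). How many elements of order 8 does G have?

8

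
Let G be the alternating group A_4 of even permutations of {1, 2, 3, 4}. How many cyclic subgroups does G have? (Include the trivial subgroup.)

Group the elements of G by the cyclic subgroup they generate; each cyclic subgroup of order d accounts for φ(d) elements.
Cyclic subgroups by order — order 1: 1; order 2: 3; order 3: 4.
Total: 8.

8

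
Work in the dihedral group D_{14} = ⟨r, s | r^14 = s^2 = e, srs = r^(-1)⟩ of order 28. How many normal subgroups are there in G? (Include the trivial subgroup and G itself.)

7

G has 28 subgroups. Checking conjugation-invariance by order — order 1: 1/1 normal; order 2: 1/15 normal; order 4: 0/7 normal; order 7: 1/1 normal; order 14: 3/3 normal; order 28: 1/1 normal.
Total normal subgroups: 7.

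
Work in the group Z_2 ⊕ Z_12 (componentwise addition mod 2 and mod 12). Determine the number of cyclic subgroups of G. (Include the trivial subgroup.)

Each element a generates a cyclic subgroup ⟨a⟩; distinct elements may generate the same one (a cyclic group of order d has φ(d) generators).
Cyclic subgroups by order — order 1: 1; order 2: 3; order 3: 1; order 4: 2; order 6: 3; order 12: 2.
Total: 12.

12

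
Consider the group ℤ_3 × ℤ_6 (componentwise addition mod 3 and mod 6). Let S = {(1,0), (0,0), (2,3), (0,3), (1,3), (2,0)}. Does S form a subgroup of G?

Yes

|S| = 6 divides |G| = 18, consistent with Lagrange.
S contains the identity, every element's inverse is in S, and S is closed under +: it is a subgroup.
In fact S = ⟨(2,3)⟩.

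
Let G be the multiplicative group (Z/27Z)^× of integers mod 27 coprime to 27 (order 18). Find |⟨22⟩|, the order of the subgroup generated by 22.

9

Compute successive powers of 22 mod 27: 22, 25, 10, 4, 7, 19, 13, 16, …; 22^9 ≡ 1 (mod 27).
So |⟨22⟩| = 9.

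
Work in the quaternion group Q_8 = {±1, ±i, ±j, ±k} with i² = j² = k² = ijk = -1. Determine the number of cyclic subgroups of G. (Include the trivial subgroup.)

5

Each element a generates a cyclic subgroup ⟨a⟩; distinct elements may generate the same one (a cyclic group of order d has φ(d) generators).
Cyclic subgroups by order — order 1: 1; order 2: 1; order 4: 3.
Total: 5.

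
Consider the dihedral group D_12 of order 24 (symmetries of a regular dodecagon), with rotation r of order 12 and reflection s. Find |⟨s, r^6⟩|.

4

|⟨s⟩| = 2 and |⟨r^6⟩| = 2, so |H| is a multiple of lcm(2, 2) = 2 and divides |G| = 24.
Closing under the operation: H = {e, r^6, s, r^6s}, so |H| = 4.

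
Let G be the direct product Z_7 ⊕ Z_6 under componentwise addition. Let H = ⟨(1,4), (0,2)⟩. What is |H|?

|⟨(1,4)⟩| = 21 and |⟨(0,2)⟩| = 3, so |H| is a multiple of lcm(21, 3) = 21 and divides |G| = 42.
Closing under the operation: H = {(0,0), (0,2), (0,4), (1,0), (1,2), (1,4), (2,0), (2,2), (2,4), (3,0), (3,2), (3,4), (4,0), (4,2), (4,4), (5,0), (5,2), (5,4), (6,0), (6,2), (6,4)}, so |H| = 21.

21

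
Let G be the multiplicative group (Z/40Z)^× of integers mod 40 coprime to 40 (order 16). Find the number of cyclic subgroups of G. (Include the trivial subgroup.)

12

Group the elements of G by the cyclic subgroup they generate; each cyclic subgroup of order d accounts for φ(d) elements.
Cyclic subgroups by order — order 1: 1; order 2: 7; order 4: 4.
Total: 12.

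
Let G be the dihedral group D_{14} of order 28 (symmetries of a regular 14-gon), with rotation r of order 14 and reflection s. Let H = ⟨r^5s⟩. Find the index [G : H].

14

|⟨r^5s⟩| = 2 and |G| = 28.
By Lagrange, [G : H] = |G|/|H| = 28/2 = 14.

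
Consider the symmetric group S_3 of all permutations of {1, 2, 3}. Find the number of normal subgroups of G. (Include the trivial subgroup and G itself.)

G has 6 subgroups. Checking conjugation-invariance by order — order 1: 1/1 normal; order 2: 0/3 normal; order 3: 1/1 normal; order 6: 1/1 normal.
Total normal subgroups: 3.

3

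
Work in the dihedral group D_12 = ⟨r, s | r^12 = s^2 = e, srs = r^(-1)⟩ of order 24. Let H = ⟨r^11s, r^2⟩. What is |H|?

12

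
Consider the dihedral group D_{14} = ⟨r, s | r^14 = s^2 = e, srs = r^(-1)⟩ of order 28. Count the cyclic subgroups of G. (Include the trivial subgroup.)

Group the elements of G by the cyclic subgroup they generate; each cyclic subgroup of order d accounts for φ(d) elements.
Cyclic subgroups by order — order 1: 1; order 2: 15; order 7: 1; order 14: 1.
Total: 18.

18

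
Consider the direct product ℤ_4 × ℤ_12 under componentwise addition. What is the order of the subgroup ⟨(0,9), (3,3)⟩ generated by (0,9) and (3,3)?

|⟨(0,9)⟩| = 4 and |⟨(3,3)⟩| = 4, so |H| is a multiple of lcm(4, 4) = 4 and divides |G| = 48.
Closing under the operation: H = {(0,0), (0,3), (0,6), (0,9), (1,0), (1,3), (1,6), (1,9), (2,0), (2,3), (2,6), (2,9), (3,0), (3,3), (3,6), (3,9)}, so |H| = 16.

16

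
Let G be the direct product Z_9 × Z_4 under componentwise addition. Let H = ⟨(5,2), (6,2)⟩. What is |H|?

|⟨(5,2)⟩| = 18 and |⟨(6,2)⟩| = 6, so |H| is a multiple of lcm(18, 6) = 18 and divides |G| = 36.
Closing under the operation: H = {(0,0), (0,2), (1,0), (1,2), (2,0), (2,2), (3,0), (3,2), (4,0), (4,2), (5,0), (5,2), (6,0), (6,2), (7,0), (7,2), (8,0), (8,2)}, so |H| = 18.

18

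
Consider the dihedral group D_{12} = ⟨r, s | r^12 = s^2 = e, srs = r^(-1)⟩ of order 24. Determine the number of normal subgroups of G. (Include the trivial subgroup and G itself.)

G has 34 subgroups. Checking conjugation-invariance by order — order 1: 1/1 normal; order 2: 1/13 normal; order 3: 1/1 normal; order 4: 1/7 normal; order 6: 1/5 normal; order 8: 0/3 normal; order 12: 3/3 normal; order 24: 1/1 normal.
Total normal subgroups: 9.

9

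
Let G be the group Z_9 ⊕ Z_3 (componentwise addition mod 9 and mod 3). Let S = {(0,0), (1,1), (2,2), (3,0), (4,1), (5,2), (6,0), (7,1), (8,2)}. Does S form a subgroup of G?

|S| = 9 divides |G| = 27, consistent with Lagrange.
S contains the identity, every element's inverse is in S, and S is closed under +: it is a subgroup.
In fact S = ⟨(7,1)⟩.

Yes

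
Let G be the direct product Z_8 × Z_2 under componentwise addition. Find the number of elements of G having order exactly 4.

4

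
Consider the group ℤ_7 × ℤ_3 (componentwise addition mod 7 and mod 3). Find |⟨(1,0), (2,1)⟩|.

21

|⟨(1,0)⟩| = 7 and |⟨(2,1)⟩| = 21, so |H| is a multiple of lcm(7, 21) = 21 and divides |G| = 21.
Closing {(1,0), (2,1)} under the group operation gives all of G, so |H| = 21.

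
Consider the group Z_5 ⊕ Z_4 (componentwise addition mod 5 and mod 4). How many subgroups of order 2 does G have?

|G| = 20 and 2 | 20, so subgroups of order 2 are possible by Lagrange.
The subgroups of order 2 are: {(0,0), (0,2)}.
So G has 1 subgroup of order 2.

1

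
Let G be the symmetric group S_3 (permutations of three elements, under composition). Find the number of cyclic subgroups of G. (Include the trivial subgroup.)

5

Each element a generates a cyclic subgroup ⟨a⟩; distinct elements may generate the same one (a cyclic group of order d has φ(d) generators).
Cyclic subgroups by order — order 1: 1; order 2: 3; order 3: 1.
Total: 5.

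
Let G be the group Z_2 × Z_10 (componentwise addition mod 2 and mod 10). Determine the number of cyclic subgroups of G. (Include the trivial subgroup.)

8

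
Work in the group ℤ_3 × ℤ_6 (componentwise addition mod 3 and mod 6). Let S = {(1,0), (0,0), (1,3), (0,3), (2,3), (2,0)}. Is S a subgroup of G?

Yes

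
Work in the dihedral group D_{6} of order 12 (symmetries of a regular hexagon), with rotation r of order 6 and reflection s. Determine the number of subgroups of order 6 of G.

3

|G| = 12 and 6 | 12, so subgroups of order 6 are possible by Lagrange.
The subgroups of order 6 are: {e, r, r^2, r^3, r^4, r^5}; {e, r^2, r^4, s, r^2s, r^4s}; {e, r^2, r^4, rs, r^3s, r^5s}.
So G has 3 subgroups of order 6.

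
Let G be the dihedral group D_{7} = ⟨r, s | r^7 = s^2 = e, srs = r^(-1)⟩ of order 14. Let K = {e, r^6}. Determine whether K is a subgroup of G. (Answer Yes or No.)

r^6 ∈ K but its inverse r ∉ K, so K is not a subgroup.

No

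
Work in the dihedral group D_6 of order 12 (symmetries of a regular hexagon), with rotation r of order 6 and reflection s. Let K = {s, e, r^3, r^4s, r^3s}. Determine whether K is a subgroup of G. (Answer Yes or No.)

|K| = 5 does not divide |G| = 12, so by Lagrange K is not a subgroup.

No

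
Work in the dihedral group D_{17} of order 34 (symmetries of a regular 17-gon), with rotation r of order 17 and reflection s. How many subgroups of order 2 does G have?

|G| = 34 and 2 | 34, so subgroups of order 2 are possible by Lagrange.
The subgroups of order 2 are: {e, r^10s}; {e, r^11s}; {e, r^12s}; {e, r^13s}; … (17 in all).
So G has 17 subgroups of order 2.

17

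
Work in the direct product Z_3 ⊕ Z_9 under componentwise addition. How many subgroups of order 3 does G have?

4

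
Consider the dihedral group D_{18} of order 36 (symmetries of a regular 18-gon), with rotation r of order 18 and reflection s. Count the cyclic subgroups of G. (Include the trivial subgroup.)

Each element a generates a cyclic subgroup ⟨a⟩; distinct elements may generate the same one (a cyclic group of order d has φ(d) generators).
Cyclic subgroups by order — order 1: 1; order 2: 19; order 3: 1; order 6: 1; order 9: 1; order 18: 1.
Total: 24.

24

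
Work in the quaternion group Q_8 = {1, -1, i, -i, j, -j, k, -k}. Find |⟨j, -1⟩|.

|⟨j⟩| = 4 and |⟨-1⟩| = 2, so |H| is a multiple of lcm(4, 2) = 4 and divides |G| = 8.
Closing under the operation: H = {1, -1, j, -j}, so |H| = 4.

4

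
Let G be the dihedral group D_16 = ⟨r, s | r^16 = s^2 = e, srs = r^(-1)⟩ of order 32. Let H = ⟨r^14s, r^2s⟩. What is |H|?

|⟨r^14s⟩| = 2 and |⟨r^2s⟩| = 2, so |H| is a multiple of lcm(2, 2) = 2 and divides |G| = 32.
Closing under the operation: H = {e, r^4, r^8, r^12, r^2s, r^6s, r^10s, r^14s}, so |H| = 8.

8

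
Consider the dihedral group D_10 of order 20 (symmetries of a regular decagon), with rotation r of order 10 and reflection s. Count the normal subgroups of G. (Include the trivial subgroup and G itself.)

G has 22 subgroups. Checking conjugation-invariance by order — order 1: 1/1 normal; order 2: 1/11 normal; order 4: 0/5 normal; order 5: 1/1 normal; order 10: 3/3 normal; order 20: 1/1 normal.
Total normal subgroups: 7.

7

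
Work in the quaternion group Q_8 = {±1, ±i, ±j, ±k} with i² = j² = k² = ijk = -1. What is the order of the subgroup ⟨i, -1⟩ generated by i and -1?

4

|⟨i⟩| = 4 and |⟨-1⟩| = 2, so |H| is a multiple of lcm(4, 2) = 4 and divides |G| = 8.
Closing under the operation: H = {1, -1, i, -i}, so |H| = 4.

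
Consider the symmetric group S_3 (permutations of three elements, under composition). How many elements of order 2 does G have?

The elements of order 2 are: (2 3), (1 2), (1 3).
That's 3.

3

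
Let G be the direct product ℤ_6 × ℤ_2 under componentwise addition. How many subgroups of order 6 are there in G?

|G| = 12 and 6 | 12, so subgroups of order 6 are possible by Lagrange.
The subgroups of order 6 are: {(0,0), (0,1), (2,0), (2,1), (4,0), (4,1)}; {(0,0), (1,0), (2,0), (3,0), (4,0), (5,0)}; {(0,0), (1,1), (2,0), (3,1), (4,0), (5,1)}.
So G has 3 subgroups of order 6.

3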